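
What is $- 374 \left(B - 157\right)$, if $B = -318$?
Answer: $177650$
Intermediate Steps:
$- 374 \left(B - 157\right) = - 374 \left(-318 - 157\right) = \left(-374\right) \left(-475\right) = 177650$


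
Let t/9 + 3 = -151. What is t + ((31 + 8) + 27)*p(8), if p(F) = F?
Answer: -858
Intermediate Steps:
t = -1386 (t = -27 + 9*(-151) = -27 - 1359 = -1386)
t + ((31 + 8) + 27)*p(8) = -1386 + ((31 + 8) + 27)*8 = -1386 + (39 + 27)*8 = -1386 + 66*8 = -1386 + 528 = -858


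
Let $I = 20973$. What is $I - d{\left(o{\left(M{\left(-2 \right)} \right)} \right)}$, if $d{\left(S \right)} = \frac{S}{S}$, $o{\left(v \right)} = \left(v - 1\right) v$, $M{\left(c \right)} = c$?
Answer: $20972$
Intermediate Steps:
$o{\left(v \right)} = v \left(-1 + v\right)$ ($o{\left(v \right)} = \left(-1 + v\right) v = v \left(-1 + v\right)$)
$d{\left(S \right)} = 1$
$I - d{\left(o{\left(M{\left(-2 \right)} \right)} \right)} = 20973 - 1 = 20972$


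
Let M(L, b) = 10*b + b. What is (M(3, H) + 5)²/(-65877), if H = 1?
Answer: -256/65877 ≈ -0.0038860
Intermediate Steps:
M(L, b) = 11*b
(M(3, H) + 5)²/(-65877) = (11*1 + 5)²/(-65877) = (11 + 5)²*(-1/65877) = 16²*(-1/65877) = 256*(-1/65877) = -256/65877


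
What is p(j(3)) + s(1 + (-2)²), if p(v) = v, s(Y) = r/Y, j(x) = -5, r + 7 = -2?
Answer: -34/5 ≈ -6.8000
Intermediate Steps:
r = -9 (r = -7 - 2 = -9)
s(Y) = -9/Y
p(j(3)) + s(1 + (-2)²) = -5 - 9/(1 + (-2)²) = -5 - 9/(1 + 4) = -5 - 9/5 = -34/5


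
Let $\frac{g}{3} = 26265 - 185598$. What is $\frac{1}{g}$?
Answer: $- \frac{1}{477999} \approx -2.0921 \cdot 10^{-6}$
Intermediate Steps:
$g = -477999$ ($g = 3 \left(26265 - 185598\right) = 3 \left(-159333\right) = -477999$)
$\frac{1}{g} = \frac{1}{-477999} = - \frac{1}{477999}$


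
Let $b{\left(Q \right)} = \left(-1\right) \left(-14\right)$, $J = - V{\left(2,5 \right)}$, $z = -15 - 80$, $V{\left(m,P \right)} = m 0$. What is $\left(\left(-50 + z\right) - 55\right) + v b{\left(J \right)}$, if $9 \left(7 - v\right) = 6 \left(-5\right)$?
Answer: $- \frac{166}{3} \approx -55.333$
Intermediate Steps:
$V{\left(m,P \right)} = 0$
$z = -95$ ($z = -15 - 80 = -95$)
$J = 0$ ($J = \left(-1\right) 0 = 0$)
$b{\left(Q \right)} = 14$
$v = \frac{31}{3}$ ($v = 7 - \frac{6 \left(-5\right)}{9} = 7 - - \frac{10}{3} = 7 + \frac{10}{3} = \frac{31}{3} \approx 10.333$)
$\left(\left(-50 + z\right) - 55\right) + v b{\left(J \right)} = \left(\left(-50 - 95\right) - 55\right) + \frac{31}{3} \cdot 14 = \left(-145 - 55\right) + \frac{434}{3} = -200 + \frac{434}{3} = - \frac{166}{3}$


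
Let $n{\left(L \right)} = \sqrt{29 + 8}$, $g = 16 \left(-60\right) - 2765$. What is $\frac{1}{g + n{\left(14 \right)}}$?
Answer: $- \frac{3725}{13875588} - \frac{\sqrt{37}}{13875588} \approx -0.0002689$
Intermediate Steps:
$g = -3725$ ($g = -960 - 2765 = -3725$)
$n{\left(L \right)} = \sqrt{37}$
$\frac{1}{g + n{\left(14 \right)}} = \frac{1}{-3725 + \sqrt{37}}$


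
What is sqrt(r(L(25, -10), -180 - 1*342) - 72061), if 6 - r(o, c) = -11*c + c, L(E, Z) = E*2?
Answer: 5*I*sqrt(3091) ≈ 277.98*I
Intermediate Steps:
L(E, Z) = 2*E
r(o, c) = 6 + 10*c (r(o, c) = 6 - (-11*c + c) = 6 - (-10)*c = 6 + 10*c)
sqrt(r(L(25, -10), -180 - 1*342) - 72061) = sqrt((6 + 10*(-180 - 1*342)) - 72061) = sqrt((6 + 10*(-180 - 342)) - 72061) = sqrt((6 + 10*(-522)) - 72061) = sqrt((6 - 5220) - 72061) = sqrt(-5214 - 72061) = sqrt(-77275) = 5*I*sqrt(3091)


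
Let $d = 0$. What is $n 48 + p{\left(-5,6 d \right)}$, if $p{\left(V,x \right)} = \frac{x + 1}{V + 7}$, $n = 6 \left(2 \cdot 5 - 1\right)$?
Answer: $\frac{5185}{2} \approx 2592.5$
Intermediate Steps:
$n = 54$ ($n = 6 \left(10 - 1\right) = 6 \cdot 9 = 54$)
$p{\left(V,x \right)} = \frac{1 + x}{7 + V}$
$n 48 + p{\left(-5,6 d \right)} = 54 \cdot 48 + \frac{1 + 6 \cdot 0}{7 - 5} = 2592 + \frac{1 + 0}{2} = 2592 + \frac{1}{2} \cdot 1 = 2592 + \frac{1}{2} = \frac{5185}{2}$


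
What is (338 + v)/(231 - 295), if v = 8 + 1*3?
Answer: -349/64 ≈ -5.4531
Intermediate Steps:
v = 11 (v = 8 + 3 = 11)
(338 + v)/(231 - 295) = (338 + 11)/(231 - 295) = 349/(-64) = 349*(-1/64) = -349/64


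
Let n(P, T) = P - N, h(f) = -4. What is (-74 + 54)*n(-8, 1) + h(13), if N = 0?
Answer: 156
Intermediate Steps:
n(P, T) = P (n(P, T) = P - 1*0 = P + 0 = P)
(-74 + 54)*n(-8, 1) + h(13) = (-74 + 54)*(-8) - 4 = -20*(-8) - 4 = 160 - 4 = 156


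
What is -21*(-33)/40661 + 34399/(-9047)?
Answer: -1392428168/367860067 ≈ -3.7852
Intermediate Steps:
-21*(-33)/40661 + 34399/(-9047) = 693*(1/40661) + 34399*(-1/9047) = 693/40661 - 34399/9047 = -1392428168/367860067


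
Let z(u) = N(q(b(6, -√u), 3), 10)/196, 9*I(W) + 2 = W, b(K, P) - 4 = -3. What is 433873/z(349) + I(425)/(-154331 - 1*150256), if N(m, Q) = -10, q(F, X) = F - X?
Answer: -12950903394433/1522935 ≈ -8.5039e+6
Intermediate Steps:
b(K, P) = 1 (b(K, P) = 4 - 3 = 1)
I(W) = -2/9 + W/9
z(u) = -5/98 (z(u) = -10/196 = -10*1/196 = -5/98)
433873/z(349) + I(425)/(-154331 - 1*150256) = 433873/(-5/98) + (-2/9 + (⅑)*425)/(-154331 - 1*150256) = 433873*(-98/5) + (-2/9 + 425/9)/(-154331 - 150256) = -42519554/5 + 47/(-304587) = -42519554/5 + 47*(-1/304587) = -42519554/5 - 47/304587 = -12950903394433/1522935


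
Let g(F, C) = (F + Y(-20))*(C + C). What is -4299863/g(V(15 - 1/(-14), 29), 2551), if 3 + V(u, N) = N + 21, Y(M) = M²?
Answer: -4299863/2280594 ≈ -1.8854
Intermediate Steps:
V(u, N) = 18 + N (V(u, N) = -3 + (N + 21) = -3 + (21 + N) = 18 + N)
g(F, C) = 2*C*(400 + F) (g(F, C) = (F + (-20)²)*(C + C) = (F + 400)*(2*C) = (400 + F)*(2*C) = 2*C*(400 + F))
-4299863/g(V(15 - 1/(-14), 29), 2551) = -4299863*1/(5102*(400 + (18 + 29))) = -4299863*1/(5102*(400 + 47)) = -4299863/(2*2551*447) = -4299863/2280594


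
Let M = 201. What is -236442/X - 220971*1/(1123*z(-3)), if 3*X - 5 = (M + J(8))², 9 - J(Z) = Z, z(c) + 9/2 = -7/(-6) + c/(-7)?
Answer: 769282827/15276169 ≈ 50.358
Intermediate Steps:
z(c) = -10/3 - c/7 (z(c) = -9/2 + (-7/(-6) + c/(-7)) = -9/2 + (-7*(-⅙) + c*(-⅐)) = -9/2 + (7/6 - c/7) = -10/3 - c/7)
J(Z) = 9 - Z
X = 13603 (X = 5/3 + (201 + (9 - 1*8))²/3 = 5/3 + (201 + (9 - 8))²/3 = 5/3 + (201 + 1)²/3 = 5/3 + (⅓)*202² = 5/3 + (⅓)*40804 = 5/3 + 40804/3 = 13603)
-236442/X - 220971*1/(1123*z(-3)) = -236442/13603 - 220971*1/(1123*(-10/3 - ⅐*(-3))) = -236442*1/13603 - 220971*1/(1123*(-10/3 + 3/7)) = -236442/13603 - 220971/(1123*(-61/21)) = -236442/13603 - 220971/(-68503/21) = -236442/13603 - 220971*(-21/68503) = -236442/13603 + 4640391/68503 = 769282827/15276169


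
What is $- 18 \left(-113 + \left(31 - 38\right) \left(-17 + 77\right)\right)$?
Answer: $9594$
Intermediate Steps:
$- 18 \left(-113 + \left(31 - 38\right) \left(-17 + 77\right)\right) = - 18 \left(-113 - 420\right) = \left(-18\right) \left(-533\right) = 9594$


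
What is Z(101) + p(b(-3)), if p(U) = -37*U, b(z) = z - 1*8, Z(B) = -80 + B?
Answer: 428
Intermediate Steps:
b(z) = -8 + z (b(z) = z - 8 = -8 + z)
Z(101) + p(b(-3)) = (-80 + 101) - 37*(-8 - 3) = 21 - 37*(-11) = 21 + 407 = 428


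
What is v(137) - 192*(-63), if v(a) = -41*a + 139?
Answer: 6618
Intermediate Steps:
v(a) = 139 - 41*a
v(137) - 192*(-63) = (139 - 41*137) - 192*(-63) = (139 - 5617) - 1*(-12096) = -5478 + 12096 = 6618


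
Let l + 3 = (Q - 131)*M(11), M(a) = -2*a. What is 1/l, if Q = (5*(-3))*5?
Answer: 1/4529 ≈ 0.00022080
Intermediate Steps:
Q = -75 (Q = -15*5 = -75)
l = 4529 (l = -3 + (-75 - 131)*(-2*11) = -3 - 206*(-22) = -3 + 4532 = 4529)
1/l = 1/4529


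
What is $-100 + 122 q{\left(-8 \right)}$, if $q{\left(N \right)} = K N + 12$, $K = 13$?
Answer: $-11324$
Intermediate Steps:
$q{\left(N \right)} = 12 + 13 N$ ($q{\left(N \right)} = 13 N + 12 = 12 + 13 N$)
$-100 + 122 q{\left(-8 \right)} = -100 + 122 \left(12 + 13 \left(-8\right)\right) = -100 + 122 \left(12 - 104\right) = -100 + 122 \left(-92\right) = -100 - 11224 = -11324$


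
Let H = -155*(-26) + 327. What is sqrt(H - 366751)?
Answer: 9*I*sqrt(4474) ≈ 601.99*I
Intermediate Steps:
H = 4357 (H = 4030 + 327 = 4357)
sqrt(H - 366751) = sqrt(4357 - 366751) = sqrt(-362394) = 9*I*sqrt(4474)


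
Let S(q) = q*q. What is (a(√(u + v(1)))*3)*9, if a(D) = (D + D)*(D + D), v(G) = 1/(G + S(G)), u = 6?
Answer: 702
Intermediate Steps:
S(q) = q²
v(G) = 1/(G + G²)
a(D) = 4*D² (a(D) = (2*D)*(2*D) = 4*D²)
(a(√(u + v(1)))*3)*9 = ((4*(√(6 + 1/(1*(1 + 1))))²)*3)*9 = ((4*(√(6 + 1/2))²)*3)*9 = ((4*(√(6 + 1*(½)))²)*3)*9 = ((4*(√(6 + ½))²)*3)*9 = ((4*(√(13/2))²)*3)*9 = ((4*(√26/2)²)*3)*9 = ((4*(13/2))*3)*9 = (26*3)*9 = 78*9 = 702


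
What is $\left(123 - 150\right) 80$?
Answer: $-2160$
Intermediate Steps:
$\left(123 - 150\right) 80 = \left(-27\right) 80 = -2160$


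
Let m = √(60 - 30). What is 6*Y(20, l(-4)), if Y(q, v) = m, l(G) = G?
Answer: 6*√30 ≈ 32.863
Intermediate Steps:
m = √30 ≈ 5.4772
Y(q, v) = √30
6*Y(20, l(-4)) = 6*√30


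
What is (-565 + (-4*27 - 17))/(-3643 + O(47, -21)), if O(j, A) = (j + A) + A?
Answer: 345/1819 ≈ 0.18966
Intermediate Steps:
O(j, A) = j + 2*A (O(j, A) = (A + j) + A = j + 2*A)
(-565 + (-4*27 - 17))/(-3643 + O(47, -21)) = (-565 + (-4*27 - 17))/(-3643 + (47 + 2*(-21))) = (-565 + (-108 - 17))/(-3643 + (47 - 42)) = (-565 - 125)/(-3643 + 5) = -690/(-3638) = -690*(-1/3638) = 345/1819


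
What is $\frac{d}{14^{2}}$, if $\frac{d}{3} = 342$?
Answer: $\frac{513}{98} \approx 5.2347$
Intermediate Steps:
$d = 1026$ ($d = 3 \cdot 342 = 1026$)
$\frac{d}{14^{2}} = \frac{1026}{14^{2}} = \frac{1026}{196} = 1026 \cdot \frac{1}{196} = \frac{513}{98}$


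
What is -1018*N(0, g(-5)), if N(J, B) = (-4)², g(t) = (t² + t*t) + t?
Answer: -16288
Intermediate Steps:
g(t) = t + 2*t² (g(t) = (t² + t²) + t = 2*t² + t = t + 2*t²)
N(J, B) = 16
-1018*N(0, g(-5)) = -1018*16 = -16288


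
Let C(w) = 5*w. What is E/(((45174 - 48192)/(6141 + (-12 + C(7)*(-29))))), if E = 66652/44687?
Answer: -170429164/67432683 ≈ -2.5274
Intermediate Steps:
E = 66652/44687 (E = 66652*(1/44687) = 66652/44687 ≈ 1.4915)
E/(((45174 - 48192)/(6141 + (-12 + C(7)*(-29))))) = 66652/(44687*(((45174 - 48192)/(6141 + (-12 + (5*7)*(-29)))))) = 66652/(44687*((-3018/(6141 + (-12 + 35*(-29)))))) = 66652/(44687*((-3018/(6141 + (-12 - 1015))))) = 66652/(44687*((-3018/(6141 - 1027)))) = 66652/(44687*((-3018/5114))) = 66652/(44687*((-3018*1/5114))) = 66652/(44687*(-1509/2557)) = (66652/44687)*(-2557/1509) = -170429164/67432683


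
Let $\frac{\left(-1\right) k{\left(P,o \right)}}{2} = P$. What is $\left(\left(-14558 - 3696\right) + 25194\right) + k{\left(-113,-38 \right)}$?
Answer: $7166$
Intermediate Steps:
$k{\left(P,o \right)} = - 2 P$
$\left(\left(-14558 - 3696\right) + 25194\right) + k{\left(-113,-38 \right)} = \left(\left(-14558 - 3696\right) + 25194\right) - -226 = \left(-18254 + 25194\right) + 226 = 6940 + 226 = 7166$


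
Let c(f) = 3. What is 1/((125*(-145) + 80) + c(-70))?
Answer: -1/18042 ≈ -5.5426e-5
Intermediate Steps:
1/((125*(-145) + 80) + c(-70)) = 1/((125*(-145) + 80) + 3) = 1/((-18125 + 80) + 3) = 1/(-18045 + 3) = 1/(-18042) = -1/18042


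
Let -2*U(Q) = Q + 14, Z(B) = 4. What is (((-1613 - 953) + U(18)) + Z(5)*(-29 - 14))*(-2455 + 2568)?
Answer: -311202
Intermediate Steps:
U(Q) = -7 - Q/2 (U(Q) = -(Q + 14)/2 = -(14 + Q)/2 = -7 - Q/2)
(((-1613 - 953) + U(18)) + Z(5)*(-29 - 14))*(-2455 + 2568) = (((-1613 - 953) + (-7 - 1/2*18)) + 4*(-29 - 14))*(-2455 + 2568) = ((-2566 + (-7 - 9)) + 4*(-43))*113 = ((-2566 - 16) - 172)*113 = (-2582 - 172)*113 = -2754*113 = -311202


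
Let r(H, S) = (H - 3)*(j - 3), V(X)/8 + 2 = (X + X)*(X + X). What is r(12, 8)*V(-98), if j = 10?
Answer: 19360656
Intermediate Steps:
V(X) = -16 + 32*X² (V(X) = -16 + 8*((X + X)*(X + X)) = -16 + 8*((2*X)*(2*X)) = -16 + 8*(4*X²) = -16 + 32*X²)
r(H, S) = -21 + 7*H (r(H, S) = (H - 3)*(10 - 3) = (-3 + H)*7 = -21 + 7*H)
r(12, 8)*V(-98) = (-21 + 7*12)*(-16 + 32*(-98)²) = (-21 + 84)*(-16 + 32*9604) = 63*(-16 + 307328) = 63*307312 = 19360656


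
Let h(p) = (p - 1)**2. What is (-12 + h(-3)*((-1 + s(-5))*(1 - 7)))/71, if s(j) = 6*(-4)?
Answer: 2388/71 ≈ 33.634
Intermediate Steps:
s(j) = -24
h(p) = (-1 + p)**2
(-12 + h(-3)*((-1 + s(-5))*(1 - 7)))/71 = (-12 + (-1 - 3)**2*((-1 - 24)*(1 - 7)))/71 = (-12 + (-4)**2*(-25*(-6)))*(1/71) = (-12 + 16*150)*(1/71) = (-12 + 2400)*(1/71) = 2388*(1/71) = 2388/71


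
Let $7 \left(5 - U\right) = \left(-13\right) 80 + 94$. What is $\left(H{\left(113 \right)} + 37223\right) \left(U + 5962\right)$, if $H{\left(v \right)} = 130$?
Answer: $\frac{1595533395}{7} \approx 2.2793 \cdot 10^{8}$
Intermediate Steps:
$U = \frac{981}{7}$ ($U = 5 - \frac{\left(-13\right) 80 + 94}{7} = 5 - \frac{-1040 + 94}{7} = 5 - - \frac{946}{7} = 5 + \frac{946}{7} = \frac{981}{7} \approx 140.14$)
$\left(H{\left(113 \right)} + 37223\right) \left(U + 5962\right) = \left(130 + 37223\right) \left(\frac{981}{7} + 5962\right) = 37353 \cdot \frac{42715}{7} = \frac{1595533395}{7}$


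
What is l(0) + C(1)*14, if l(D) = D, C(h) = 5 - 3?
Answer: 28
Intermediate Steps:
C(h) = 2
l(0) + C(1)*14 = 0 + 2*14 = 0 + 28 = 28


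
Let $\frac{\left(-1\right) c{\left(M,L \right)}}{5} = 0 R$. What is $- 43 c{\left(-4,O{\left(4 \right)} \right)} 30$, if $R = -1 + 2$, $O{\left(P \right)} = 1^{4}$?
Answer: $0$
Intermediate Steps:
$O{\left(P \right)} = 1$
$R = 1$
$c{\left(M,L \right)} = 0$ ($c{\left(M,L \right)} = - 5 \cdot 0 \cdot 1 = \left(-5\right) 0 = 0$)
$- 43 c{\left(-4,O{\left(4 \right)} \right)} 30 = \left(-43\right) 0 \cdot 30 = 0 \cdot 30 = 0$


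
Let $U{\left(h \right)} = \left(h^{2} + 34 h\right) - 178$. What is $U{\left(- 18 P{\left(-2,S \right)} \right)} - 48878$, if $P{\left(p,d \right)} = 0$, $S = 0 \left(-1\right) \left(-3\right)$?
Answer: $-49056$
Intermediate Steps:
$S = 0$ ($S = 0 \left(-3\right) = 0$)
$U{\left(h \right)} = -178 + h^{2} + 34 h$
$U{\left(- 18 P{\left(-2,S \right)} \right)} - 48878 = \left(-178 + \left(\left(-18\right) 0\right)^{2} + 34 \left(\left(-18\right) 0\right)\right) - 48878 = \left(-178 + 0^{2} + 34 \cdot 0\right) - 48878 = \left(-178 + 0 + 0\right) - 48878 = -178 - 48878 = -49056$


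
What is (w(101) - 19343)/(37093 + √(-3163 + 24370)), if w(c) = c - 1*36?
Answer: -357539427/687934721 + 9639*√21207/687934721 ≈ -0.51769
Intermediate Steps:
w(c) = -36 + c (w(c) = c - 36 = -36 + c)
(w(101) - 19343)/(37093 + √(-3163 + 24370)) = ((-36 + 101) - 19343)/(37093 + √(-3163 + 24370)) = (65 - 19343)/(37093 + √21207) = -19278/(37093 + √21207)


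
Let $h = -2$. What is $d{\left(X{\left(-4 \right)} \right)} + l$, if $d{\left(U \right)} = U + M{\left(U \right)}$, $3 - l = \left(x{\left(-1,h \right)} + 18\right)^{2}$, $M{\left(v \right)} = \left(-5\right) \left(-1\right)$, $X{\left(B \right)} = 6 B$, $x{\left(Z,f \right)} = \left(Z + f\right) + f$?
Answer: $-185$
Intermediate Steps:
$x{\left(Z,f \right)} = Z + 2 f$
$M{\left(v \right)} = 5$
$l = -166$ ($l = 3 - \left(\left(-1 + 2 \left(-2\right)\right) + 18\right)^{2} = 3 - \left(\left(-1 - 4\right) + 18\right)^{2} = 3 - \left(-5 + 18\right)^{2} = 3 - 13^{2} = 3 - 169 = -166$)
$d{\left(U \right)} = 5 + U$ ($d{\left(U \right)} = U + 5 = 5 + U$)
$d{\left(X{\left(-4 \right)} \right)} + l = \left(5 + 6 \left(-4\right)\right) - 166 = \left(5 - 24\right) - 166 = -19 - 166 = -185$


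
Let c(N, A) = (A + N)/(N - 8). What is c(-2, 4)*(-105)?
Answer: 21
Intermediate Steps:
c(N, A) = (A + N)/(-8 + N)
c(-2, 4)*(-105) = ((4 - 2)/(-8 - 2))*(-105) = (2/(-10))*(-105) = -1/10*2*(-105) = -1/5*(-105) = 21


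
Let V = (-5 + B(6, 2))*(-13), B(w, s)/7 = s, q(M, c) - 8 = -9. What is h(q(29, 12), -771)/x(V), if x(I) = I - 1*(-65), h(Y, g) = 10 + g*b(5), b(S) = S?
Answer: 3845/52 ≈ 73.942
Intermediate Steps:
q(M, c) = -1 (q(M, c) = 8 - 9 = -1)
B(w, s) = 7*s
h(Y, g) = 10 + 5*g (h(Y, g) = 10 + g*5 = 10 + 5*g)
V = -117 (V = (-5 + 7*2)*(-13) = (-5 + 14)*(-13) = 9*(-13) = -117)
x(I) = 65 + I (x(I) = I + 65 = 65 + I)
h(q(29, 12), -771)/x(V) = (10 + 5*(-771))/(65 - 117) = (10 - 3855)/(-52) = -3845*(-1/52) = 3845/52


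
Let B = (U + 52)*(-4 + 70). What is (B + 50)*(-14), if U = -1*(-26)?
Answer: -72772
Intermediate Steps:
U = 26
B = 5148 (B = (26 + 52)*(-4 + 70) = 78*66 = 5148)
(B + 50)*(-14) = (5148 + 50)*(-14) = 5198*(-14) = -72772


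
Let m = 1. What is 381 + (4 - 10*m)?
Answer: 375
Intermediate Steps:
381 + (4 - 10*m) = 381 + (4 - 10*1) = 381 + (4 - 10) = 381 - 6 = 375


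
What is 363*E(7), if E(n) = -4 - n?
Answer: -3993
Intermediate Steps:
363*E(7) = 363*(-4 - 1*7) = 363*(-4 - 7) = 363*(-11) = -3993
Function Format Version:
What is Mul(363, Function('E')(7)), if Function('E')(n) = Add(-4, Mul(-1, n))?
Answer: -3993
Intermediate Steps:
Mul(363, Function('E')(7)) = Mul(363, Add(-4, Mul(-1, 7))) = Mul(363, Add(-4, -7)) = Mul(363, -11) = -3993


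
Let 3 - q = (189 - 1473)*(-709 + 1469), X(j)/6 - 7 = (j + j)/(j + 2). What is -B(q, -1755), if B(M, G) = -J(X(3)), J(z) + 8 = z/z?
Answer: -7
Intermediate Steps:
X(j) = 42 + 12*j/(2 + j) (X(j) = 42 + 6*((j + j)/(j + 2)) = 42 + 6*((2*j)/(2 + j)) = 42 + 6*(2*j/(2 + j)) = 42 + 12*j/(2 + j))
q = 975843 (q = 3 - (189 - 1473)*(-709 + 1469) = 3 - (-1284)*760 = 3 - 1*(-975840) = 3 + 975840 = 975843)
J(z) = -7 (J(z) = -8 + z/z = -8 + 1 = -7)
B(M, G) = 7 (B(M, G) = -1*(-7) = 7)
-B(q, -1755) = -1*7 = -7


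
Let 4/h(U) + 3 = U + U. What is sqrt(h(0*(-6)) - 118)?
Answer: I*sqrt(1074)/3 ≈ 10.924*I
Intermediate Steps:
h(U) = 4/(-3 + 2*U) (h(U) = 4/(-3 + (U + U)) = 4/(-3 + 2*U))
sqrt(h(0*(-6)) - 118) = sqrt(4/(-3 + 2*(0*(-6))) - 118) = sqrt(4/(-3 + 2*0) - 118) = sqrt(4/(-3 + 0) - 118) = sqrt(4/(-3) - 118) = sqrt(4*(-1/3) - 118) = sqrt(-4/3 - 118) = sqrt(-358/3) = I*sqrt(1074)/3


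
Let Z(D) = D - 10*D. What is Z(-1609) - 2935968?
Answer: -2921487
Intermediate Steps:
Z(D) = -9*D
Z(-1609) - 2935968 = -9*(-1609) - 2935968 = 14481 - 2935968 = -2921487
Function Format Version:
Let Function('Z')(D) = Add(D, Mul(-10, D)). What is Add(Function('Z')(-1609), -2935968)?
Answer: -2921487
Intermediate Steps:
Function('Z')(D) = Mul(-9, D)
Add(Function('Z')(-1609), -2935968) = Add(Mul(-9, -1609), -2935968) = Add(14481, -2935968) = -2921487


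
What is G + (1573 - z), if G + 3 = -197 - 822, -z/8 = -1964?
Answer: -15161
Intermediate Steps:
z = 15712 (z = -8*(-1964) = 15712)
G = -1022 (G = -3 + (-197 - 822) = -3 - 1019 = -1022)
G + (1573 - z) = -1022 + (1573 - 1*15712) = -1022 + (1573 - 15712) = -1022 - 14139 = -15161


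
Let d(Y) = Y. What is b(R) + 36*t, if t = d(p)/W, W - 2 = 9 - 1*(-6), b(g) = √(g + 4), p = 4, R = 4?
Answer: 144/17 + 2*√2 ≈ 11.299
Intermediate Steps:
b(g) = √(4 + g)
W = 17 (W = 2 + (9 - 1*(-6)) = 2 + (9 + 6) = 2 + 15 = 17)
t = 4/17 ≈ 0.23529
b(R) + 36*t = √(4 + 4) + 36*(4/17) = √8 + 144/17 = 2*√2 + 144/17 = 144/17 + 2*√2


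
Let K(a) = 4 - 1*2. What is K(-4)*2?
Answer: 4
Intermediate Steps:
K(a) = 2 (K(a) = 4 - 2 = 2)
K(-4)*2 = 2*2 = 4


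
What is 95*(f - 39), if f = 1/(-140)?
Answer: -103759/28 ≈ -3705.7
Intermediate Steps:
f = -1/140 ≈ -0.0071429
95*(f - 39) = 95*(-1/140 - 39) = 95*(-5461/140) = -103759/28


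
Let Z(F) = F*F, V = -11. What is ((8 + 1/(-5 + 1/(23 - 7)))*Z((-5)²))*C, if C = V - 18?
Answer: -11165000/79 ≈ -1.4133e+5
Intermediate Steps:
Z(F) = F²
C = -29 (C = -11 - 18 = -29)
((8 + 1/(-5 + 1/(23 - 7)))*Z((-5)²))*C = ((8 + 1/(-5 + 1/(23 - 7)))*((-5)²)²)*(-29) = ((8 + 1/(-5 + 1/16))*25²)*(-29) = ((8 + 1/(-5 + 1/16))*625)*(-29) = ((8 + 1/(-79/16))*625)*(-29) = ((8 - 16/79)*625)*(-29) = ((616/79)*625)*(-29) = (385000/79)*(-29) = -11165000/79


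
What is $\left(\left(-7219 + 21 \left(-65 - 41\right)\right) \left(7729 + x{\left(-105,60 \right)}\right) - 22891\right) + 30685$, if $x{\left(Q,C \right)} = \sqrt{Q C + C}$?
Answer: $-72992611 - 37780 i \sqrt{390} \approx -7.2993 \cdot 10^{7} - 7.461 \cdot 10^{5} i$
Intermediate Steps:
$x{\left(Q,C \right)} = \sqrt{C + C Q}$ ($x{\left(Q,C \right)} = \sqrt{C Q + C} = \sqrt{C + C Q}$)
$\left(\left(-7219 + 21 \left(-65 - 41\right)\right) \left(7729 + x{\left(-105,60 \right)}\right) - 22891\right) + 30685 = \left(\left(-7219 + 21 \left(-65 - 41\right)\right) \left(7729 + \sqrt{60 \left(1 - 105\right)}\right) - 22891\right) + 30685 = \left(\left(-7219 + 21 \left(-106\right)\right) \left(7729 + \sqrt{60 \left(-104\right)}\right) - 22891\right) + 30685 = \left(\left(-7219 - 2226\right) \left(7729 + \sqrt{-6240}\right) - 22891\right) + 30685 = \left(- 9445 \left(7729 + 4 i \sqrt{390}\right) - 22891\right) + 30685 = \left(\left(-73000405 - 37780 i \sqrt{390}\right) - 22891\right) + 30685 = \left(-73023296 - 37780 i \sqrt{390}\right) + 30685 = -72992611 - 37780 i \sqrt{390}$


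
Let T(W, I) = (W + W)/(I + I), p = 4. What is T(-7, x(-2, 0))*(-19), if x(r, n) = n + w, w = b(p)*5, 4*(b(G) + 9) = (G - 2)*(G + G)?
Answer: -133/25 ≈ -5.3200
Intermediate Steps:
b(G) = -9 + G*(-2 + G)/2 (b(G) = -9 + ((G - 2)*(G + G))/4 = -9 + ((-2 + G)*(2*G))/4 = -9 + (2*G*(-2 + G))/4 = -9 + G*(-2 + G)/2)
w = -25 (w = (-9 + (½)*4² - 1*4)*5 = (-9 + (½)*16 - 4)*5 = (-9 + 8 - 4)*5 = -5*5 = -25)
x(r, n) = -25 + n (x(r, n) = n - 25 = -25 + n)
T(W, I) = W/I (T(W, I) = (2*W)/((2*I)) = (2*W)*(1/(2*I)) = W/I)
T(-7, x(-2, 0))*(-19) = -7/(-25 + 0)*(-19) = -7/(-25)*(-19) = -7*(-1/25)*(-19) = (7/25)*(-19) = -133/25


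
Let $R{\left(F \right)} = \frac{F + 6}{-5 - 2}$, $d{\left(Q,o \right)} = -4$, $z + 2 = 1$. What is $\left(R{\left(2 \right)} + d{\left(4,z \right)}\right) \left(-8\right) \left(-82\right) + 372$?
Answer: $- \frac{21012}{7} \approx -3001.7$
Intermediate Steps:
$z = -1$ ($z = -2 + 1 = -1$)
$R{\left(F \right)} = - \frac{6}{7} - \frac{F}{7}$ ($R{\left(F \right)} = \frac{6 + F}{-7} = \left(6 + F\right) \left(- \frac{1}{7}\right) = - \frac{6}{7} - \frac{F}{7}$)
$\left(R{\left(2 \right)} + d{\left(4,z \right)}\right) \left(-8\right) \left(-82\right) + 372 = \left(\left(- \frac{6}{7} - \frac{2}{7}\right) - 4\right) \left(-8\right) \left(-82\right) + 372 = \left(- \frac{8}{7} - 4\right) \left(-8\right) \left(-82\right) + 372 = \left(- \frac{36}{7}\right) \left(-8\right) \left(-82\right) + 372 = \frac{288}{7} \left(-82\right) + 372 = - \frac{23616}{7} + 372 = - \frac{21012}{7}$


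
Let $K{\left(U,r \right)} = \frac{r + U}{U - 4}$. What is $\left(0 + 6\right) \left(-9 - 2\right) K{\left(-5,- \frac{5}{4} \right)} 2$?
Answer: $- \frac{275}{3} \approx -91.667$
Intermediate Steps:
$K{\left(U,r \right)} = \frac{U + r}{-4 + U}$
$\left(0 + 6\right) \left(-9 - 2\right) K{\left(-5,- \frac{5}{4} \right)} 2 = \left(0 + 6\right) \left(-9 - 2\right) \frac{-5 - \frac{5}{4}}{-4 - 5} \cdot 2 = 6 \left(-11\right) \frac{-5 - \frac{5}{4}}{-9} \cdot 2 = - 66 \left(- \frac{-5 - \frac{5}{4}}{9}\right) 2 = - 66 \left(\left(- \frac{1}{9}\right) \left(- \frac{25}{4}\right)\right) 2 = \left(-66\right) \frac{25}{36} \cdot 2 = \left(- \frac{275}{6}\right) 2 = - \frac{275}{3}$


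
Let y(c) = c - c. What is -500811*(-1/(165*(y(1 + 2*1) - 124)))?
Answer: -166937/6820 ≈ -24.478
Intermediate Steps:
y(c) = 0
-500811*(-1/(165*(y(1 + 2*1) - 124))) = -500811*(-1/(165*(0 - 124))) = -500811/((-165*(-124))) = -500811/20460 = -500811*1/20460 = -166937/6820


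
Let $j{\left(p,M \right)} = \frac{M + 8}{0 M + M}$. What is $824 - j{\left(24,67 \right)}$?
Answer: $\frac{55133}{67} \approx 822.88$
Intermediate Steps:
$j{\left(p,M \right)} = \frac{8 + M}{M}$ ($j{\left(p,M \right)} = \frac{8 + M}{0 + M} = \frac{8 + M}{M}$)
$824 - j{\left(24,67 \right)} = 824 - \frac{8 + 67}{67} = 824 - \frac{1}{67} \cdot 75 = 824 - \frac{75}{67} = \frac{55133}{67}$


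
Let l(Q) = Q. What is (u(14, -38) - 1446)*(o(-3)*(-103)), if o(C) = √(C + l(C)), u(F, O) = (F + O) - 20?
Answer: 153470*I*√6 ≈ 3.7592e+5*I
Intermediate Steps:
u(F, O) = -20 + F + O
o(C) = √2*√C (o(C) = √(C + C) = √(2*C) = √2*√C)
(u(14, -38) - 1446)*(o(-3)*(-103)) = ((-20 + 14 - 38) - 1446)*((√2*√(-3))*(-103)) = (-44 - 1446)*((√2*(I*√3))*(-103)) = -1490*I*√6*(-103) = -(-153470)*I*√6 = 153470*I*√6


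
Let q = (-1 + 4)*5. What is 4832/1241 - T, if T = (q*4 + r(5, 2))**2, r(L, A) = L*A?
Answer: -6076068/1241 ≈ -4896.1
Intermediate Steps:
r(L, A) = A*L
q = 15 (q = 3*5 = 15)
T = 4900 (T = (15*4 + 2*5)**2 = (60 + 10)**2 = 70**2 = 4900)
4832/1241 - T = 4832/1241 - 1*4900 = 4832*(1/1241) - 4900 = 4832/1241 - 4900 = -6076068/1241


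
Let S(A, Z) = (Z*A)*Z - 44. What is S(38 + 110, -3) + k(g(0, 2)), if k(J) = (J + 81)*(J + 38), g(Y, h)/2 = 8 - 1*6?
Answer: 4858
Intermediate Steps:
g(Y, h) = 4 (g(Y, h) = 2*(8 - 1*6) = 2*(8 - 6) = 2*2 = 4)
k(J) = (38 + J)*(81 + J) (k(J) = (81 + J)*(38 + J) = (38 + J)*(81 + J))
S(A, Z) = -44 + A*Z² (S(A, Z) = (A*Z)*Z - 44 = A*Z² - 44 = -44 + A*Z²)
S(38 + 110, -3) + k(g(0, 2)) = (-44 + (38 + 110)*(-3)²) + (3078 + 4² + 119*4) = (-44 + 148*9) + (3078 + 16 + 476) = (-44 + 1332) + 3570 = 1288 + 3570 = 4858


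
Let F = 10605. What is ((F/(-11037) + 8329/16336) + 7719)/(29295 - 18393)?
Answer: 154628635389/218403923296 ≈ 0.70799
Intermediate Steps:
((F/(-11037) + 8329/16336) + 7719)/(29295 - 18393) = ((10605/(-11037) + 8329/16336) + 7719)/(29295 - 18393) = ((10605*(-1/11037) + 8329*(1/16336)) + 7719)/10902 = ((-3535/3679 + 8329/16336) + 7719)*(1/10902) = (-27105369/60100144 + 7719)*(1/10902) = (463885906167/60100144)*(1/10902) = 154628635389/218403923296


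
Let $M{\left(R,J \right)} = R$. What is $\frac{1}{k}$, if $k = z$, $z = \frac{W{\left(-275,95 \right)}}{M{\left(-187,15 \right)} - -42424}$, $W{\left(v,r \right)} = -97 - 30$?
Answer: $- \frac{42237}{127} \approx -332.57$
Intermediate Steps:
$W{\left(v,r \right)} = -127$
$z = - \frac{127}{42237}$ ($z = - \frac{127}{-187 - -42424} = - \frac{127}{-187 + 42424} = - \frac{127}{42237} \approx -0.0030068$)
$k = - \frac{127}{42237} \approx -0.0030068$
$\frac{1}{k} = \frac{1}{- \frac{127}{42237}} = - \frac{42237}{127}$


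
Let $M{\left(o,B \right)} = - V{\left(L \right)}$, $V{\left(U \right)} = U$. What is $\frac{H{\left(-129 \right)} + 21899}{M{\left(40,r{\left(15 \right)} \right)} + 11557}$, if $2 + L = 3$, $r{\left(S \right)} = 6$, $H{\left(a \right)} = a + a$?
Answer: $\frac{21641}{11556} \approx 1.8727$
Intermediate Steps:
$H{\left(a \right)} = 2 a$
$L = 1$ ($L = -2 + 3 = 1$)
$M{\left(o,B \right)} = -1$ ($M{\left(o,B \right)} = \left(-1\right) 1 = -1$)
$\frac{H{\left(-129 \right)} + 21899}{M{\left(40,r{\left(15 \right)} \right)} + 11557} = \frac{2 \left(-129\right) + 21899}{-1 + 11557} = \frac{-258 + 21899}{11556} = 21641 \cdot \frac{1}{11556} = \frac{21641}{11556}$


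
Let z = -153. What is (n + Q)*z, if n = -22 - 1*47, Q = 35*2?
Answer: -153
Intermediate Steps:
Q = 70
n = -69 (n = -22 - 47 = -69)
(n + Q)*z = (-69 + 70)*(-153) = 1*(-153) = -153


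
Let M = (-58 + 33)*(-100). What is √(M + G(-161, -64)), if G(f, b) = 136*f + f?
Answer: 3*I*√2173 ≈ 139.85*I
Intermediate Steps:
G(f, b) = 137*f
M = 2500 (M = -25*(-100) = 2500)
√(M + G(-161, -64)) = √(2500 + 137*(-161)) = √(2500 - 22057) = √(-19557) = 3*I*√2173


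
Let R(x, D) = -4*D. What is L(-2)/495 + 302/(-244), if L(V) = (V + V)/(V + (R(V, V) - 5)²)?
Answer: -523703/422730 ≈ -1.2389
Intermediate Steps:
L(V) = 2*V/(V + (-5 - 4*V)²) (L(V) = (V + V)/(V + (-4*V - 5)²) = (2*V)/(V + (-5 - 4*V)²) = 2*V/(V + (-5 - 4*V)²))
L(-2)/495 + 302/(-244) = (2*(-2)/(-2 + (5 + 4*(-2))²))/495 + 302/(-244) = (2*(-2)/(-2 + (5 - 8)²))*(1/495) + 302*(-1/244) = (2*(-2)/(-2 + (-3)²))*(1/495) - 151/122 = (2*(-2)/(-2 + 9))*(1/495) - 151/122 = (2*(-2)/7)*(1/495) - 151/122 = (2*(-2)*(⅐))*(1/495) - 151/122 = -4/7*1/495 - 151/122 = -4/3465 - 151/122 = -523703/422730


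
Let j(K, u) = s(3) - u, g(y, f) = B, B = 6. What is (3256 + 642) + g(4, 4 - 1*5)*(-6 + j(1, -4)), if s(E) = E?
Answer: 3904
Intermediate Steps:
g(y, f) = 6
j(K, u) = 3 - u
(3256 + 642) + g(4, 4 - 1*5)*(-6 + j(1, -4)) = (3256 + 642) + 6*(-6 + (3 - 1*(-4))) = 3898 + 6*(-6 + (3 + 4)) = 3898 + 6*(-6 + 7) = 3898 + 6*1 = 3898 + 6 = 3904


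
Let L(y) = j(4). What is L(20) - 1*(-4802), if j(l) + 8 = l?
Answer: 4798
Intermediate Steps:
j(l) = -8 + l
L(y) = -4 (L(y) = -8 + 4 = -4)
L(20) - 1*(-4802) = -4 - 1*(-4802) = -4 + 4802 = 4798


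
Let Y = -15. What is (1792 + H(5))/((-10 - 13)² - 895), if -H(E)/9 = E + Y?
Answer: -941/183 ≈ -5.1421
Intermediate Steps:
H(E) = 135 - 9*E (H(E) = -9*(E - 15) = -9*(-15 + E) = 135 - 9*E)
(1792 + H(5))/((-10 - 13)² - 895) = (1792 + (135 - 9*5))/((-10 - 13)² - 895) = (1792 + (135 - 45))/((-23)² - 895) = (1792 + 90)/(529 - 895) = 1882/(-366) = 1882*(-1/366) = -941/183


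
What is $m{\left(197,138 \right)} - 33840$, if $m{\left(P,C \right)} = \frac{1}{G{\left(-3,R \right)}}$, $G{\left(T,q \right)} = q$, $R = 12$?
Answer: $- \frac{406079}{12} \approx -33840.0$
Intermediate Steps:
$m{\left(P,C \right)} = \frac{1}{12}$
$m{\left(197,138 \right)} - 33840 = \frac{1}{12} - 33840 = - \frac{406079}{12}$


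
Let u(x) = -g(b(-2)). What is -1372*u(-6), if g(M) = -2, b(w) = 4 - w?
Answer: -2744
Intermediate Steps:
u(x) = 2 (u(x) = -1*(-2) = 2)
-1372*u(-6) = -1372*2 = -2744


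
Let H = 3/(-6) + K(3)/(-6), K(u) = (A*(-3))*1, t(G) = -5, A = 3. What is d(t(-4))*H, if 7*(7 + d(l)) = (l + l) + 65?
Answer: 6/7 ≈ 0.85714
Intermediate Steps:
K(u) = -9 (K(u) = (3*(-3))*1 = -9*1 = -9)
d(l) = 16/7 + 2*l/7 (d(l) = -7 + ((l + l) + 65)/7 = -7 + (2*l + 65)/7 = -7 + (65 + 2*l)/7 = -7 + (65/7 + 2*l/7) = 16/7 + 2*l/7)
H = 1 (H = 3/(-6) - 9/(-6) = 3*(-1/6) - 9*(-1/6) = -1/2 + 3/2 = 1)
d(t(-4))*H = (16/7 + (2/7)*(-5))*1 = (16/7 - 10/7)*1 = (6/7)*1 = 6/7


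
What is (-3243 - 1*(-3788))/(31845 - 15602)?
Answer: 545/16243 ≈ 0.033553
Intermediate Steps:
(-3243 - 1*(-3788))/(31845 - 15602) = (-3243 + 3788)/16243 = 545*(1/16243) = 545/16243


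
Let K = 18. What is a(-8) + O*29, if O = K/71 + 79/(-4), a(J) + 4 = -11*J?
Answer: -136717/284 ≈ -481.40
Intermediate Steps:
a(J) = -4 - 11*J
O = -5537/284 (O = 18/71 + 79/(-4) = 18*(1/71) + 79*(-1/4) = 18/71 - 79/4 = -5537/284 ≈ -19.496)
a(-8) + O*29 = (-4 - 11*(-8)) - 5537/284*29 = (-4 + 88) - 160573/284 = 84 - 160573/284 = -136717/284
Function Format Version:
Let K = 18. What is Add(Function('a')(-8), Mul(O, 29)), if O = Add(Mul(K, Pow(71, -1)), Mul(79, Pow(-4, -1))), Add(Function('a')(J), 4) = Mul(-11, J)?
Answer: Rational(-136717, 284) ≈ -481.40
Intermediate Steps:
Function('a')(J) = Add(-4, Mul(-11, J))
O = Rational(-5537, 284) (O = Add(Mul(18, Pow(71, -1)), Mul(79, Pow(-4, -1))) = Add(Mul(18, Rational(1, 71)), Mul(79, Rational(-1, 4))) = Add(Rational(18, 71), Rational(-79, 4)) = Rational(-5537, 284) ≈ -19.496)
Add(Function('a')(-8), Mul(O, 29)) = Add(Add(-4, Mul(-11, -8)), Mul(Rational(-5537, 284), 29)) = Add(Add(-4, 88), Rational(-160573, 284)) = Add(84, Rational(-160573, 284)) = Rational(-136717, 284)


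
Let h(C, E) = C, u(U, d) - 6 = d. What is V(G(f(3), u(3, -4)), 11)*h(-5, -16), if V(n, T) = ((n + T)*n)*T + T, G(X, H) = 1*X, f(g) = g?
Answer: -2365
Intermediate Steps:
u(U, d) = 6 + d
G(X, H) = X
V(n, T) = T + T*n*(T + n) (V(n, T) = ((T + n)*n)*T + T = (n*(T + n))*T + T = T*n*(T + n) + T = T + T*n*(T + n))
V(G(f(3), u(3, -4)), 11)*h(-5, -16) = (11*(1 + 3² + 11*3))*(-5) = (11*(1 + 9 + 33))*(-5) = (11*43)*(-5) = 473*(-5) = -2365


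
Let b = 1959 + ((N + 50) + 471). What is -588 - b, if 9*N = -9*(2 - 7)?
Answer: -3073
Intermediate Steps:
N = 5 (N = (-9*(2 - 7))/9 = (-9*(-5))/9 = (⅑)*45 = 5)
b = 2485 (b = 1959 + ((5 + 50) + 471) = 1959 + (55 + 471) = 1959 + 526 = 2485)
-588 - b = -588 - 1*2485 = -588 - 2485 = -3073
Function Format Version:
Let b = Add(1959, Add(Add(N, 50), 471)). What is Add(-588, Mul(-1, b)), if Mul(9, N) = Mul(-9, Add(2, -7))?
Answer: -3073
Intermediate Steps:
N = 5 (N = Mul(Rational(1, 9), Mul(-9, Add(2, -7))) = Mul(Rational(1, 9), Mul(-9, -5)) = Mul(Rational(1, 9), 45) = 5)
b = 2485 (b = Add(1959, Add(Add(5, 50), 471)) = Add(1959, Add(55, 471)) = Add(1959, 526) = 2485)
Add(-588, Mul(-1, b)) = Add(-588, Mul(-1, 2485)) = Add(-588, -2485) = -3073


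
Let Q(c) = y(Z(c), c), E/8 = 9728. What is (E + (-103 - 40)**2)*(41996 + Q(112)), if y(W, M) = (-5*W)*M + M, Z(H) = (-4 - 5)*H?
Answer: 59611222524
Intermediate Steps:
E = 77824 (E = 8*9728 = 77824)
Z(H) = -9*H
y(W, M) = M - 5*M*W (y(W, M) = -5*M*W + M = M - 5*M*W)
Q(c) = c*(1 + 45*c) (Q(c) = c*(1 - (-45)*c) = c*(1 + 45*c))
(E + (-103 - 40)**2)*(41996 + Q(112)) = (77824 + (-103 - 40)**2)*(41996 + 112*(1 + 45*112)) = (77824 + (-143)**2)*(41996 + 112*(1 + 5040)) = (77824 + 20449)*(41996 + 112*5041) = 98273*(41996 + 564592) = 98273*606588 = 59611222524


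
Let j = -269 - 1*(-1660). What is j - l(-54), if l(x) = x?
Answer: 1445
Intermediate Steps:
j = 1391 (j = -269 + 1660 = 1391)
j - l(-54) = 1391 - 1*(-54) = 1391 + 54 = 1445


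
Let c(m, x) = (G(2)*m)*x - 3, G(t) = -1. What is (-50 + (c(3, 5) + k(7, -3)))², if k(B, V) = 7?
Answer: 3721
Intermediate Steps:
c(m, x) = -3 - m*x (c(m, x) = (-m)*x - 3 = -m*x - 3 = -3 - m*x)
(-50 + (c(3, 5) + k(7, -3)))² = (-50 + ((-3 - 1*3*5) + 7))² = (-50 + ((-3 - 15) + 7))² = (-50 + (-18 + 7))² = (-50 - 11)² = (-61)² = 3721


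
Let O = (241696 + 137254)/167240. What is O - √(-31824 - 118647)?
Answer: 37895/16724 - 3*I*√16719 ≈ 2.2659 - 387.91*I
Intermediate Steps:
O = 37895/16724 (O = 378950*(1/167240) = 37895/16724 ≈ 2.2659)
O - √(-31824 - 118647) = 37895/16724 - √(-31824 - 118647) = 37895/16724 - √(-150471) = 37895/16724 - 3*I*√16719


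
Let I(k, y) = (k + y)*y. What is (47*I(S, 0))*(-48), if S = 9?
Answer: 0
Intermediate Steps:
I(k, y) = y*(k + y)
(47*I(S, 0))*(-48) = (47*(0*(9 + 0)))*(-48) = (47*(0*9))*(-48) = (47*0)*(-48) = 0*(-48) = 0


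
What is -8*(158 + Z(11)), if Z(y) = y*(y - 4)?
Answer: -1880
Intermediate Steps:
Z(y) = y*(-4 + y)
-8*(158 + Z(11)) = -8*(158 + 11*(-4 + 11)) = -8*(158 + 11*7) = -8*(158 + 77) = -8*235 = -1880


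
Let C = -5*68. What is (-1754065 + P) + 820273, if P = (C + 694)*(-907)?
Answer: -1254870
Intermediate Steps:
C = -340
P = -321078 (P = (-340 + 694)*(-907) = 354*(-907) = -321078)
(-1754065 + P) + 820273 = (-1754065 - 321078) + 820273 = -2075143 + 820273 = -1254870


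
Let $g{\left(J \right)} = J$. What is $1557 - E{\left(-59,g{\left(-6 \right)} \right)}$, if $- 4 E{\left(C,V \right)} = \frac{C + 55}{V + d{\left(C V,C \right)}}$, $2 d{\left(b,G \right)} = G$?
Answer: $\frac{110549}{71} \approx 1557.0$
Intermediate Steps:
$d{\left(b,G \right)} = \frac{G}{2}$
$E{\left(C,V \right)} = - \frac{55 + C}{4 \left(V + \frac{C}{2}\right)}$ ($E{\left(C,V \right)} = - \frac{\left(C + 55\right) \frac{1}{V + \frac{C}{2}}}{4} = - \frac{\left(55 + C\right) \frac{1}{V + \frac{C}{2}}}{4} = - \frac{\frac{1}{V + \frac{C}{2}} \left(55 + C\right)}{4} = - \frac{55 + C}{4 \left(V + \frac{C}{2}\right)}$)
$1557 - E{\left(-59,g{\left(-6 \right)} \right)} = 1557 - \frac{-55 - -59}{2 \left(-59 + 2 \left(-6\right)\right)} = 1557 - \frac{-55 + 59}{2 \left(-59 - 12\right)} = 1557 - \frac{1}{2} \frac{1}{-71} \cdot 4 = 1557 - \frac{1}{2} \left(- \frac{1}{71}\right) 4 = 1557 - - \frac{2}{71} = 1557 + \frac{2}{71} = \frac{110549}{71}$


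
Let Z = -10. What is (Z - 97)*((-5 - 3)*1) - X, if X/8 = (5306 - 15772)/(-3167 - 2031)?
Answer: 2182880/2599 ≈ 839.89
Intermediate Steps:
X = 41864/2599 (X = 8*((5306 - 15772)/(-3167 - 2031)) = 8*(-10466/(-5198)) = 8*(-10466*(-1/5198)) = 8*(5233/2599) = 41864/2599 ≈ 16.108)
(Z - 97)*((-5 - 3)*1) - X = (-10 - 97)*((-5 - 3)*1) - 1*41864/2599 = -(-856) - 41864/2599 = -107*(-8) - 41864/2599 = 856 - 41864/2599 = 2182880/2599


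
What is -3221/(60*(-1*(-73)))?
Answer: -3221/4380 ≈ -0.73539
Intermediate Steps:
-3221/(60*(-1*(-73))) = -3221/(60*73) = -3221/4380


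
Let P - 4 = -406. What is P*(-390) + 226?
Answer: 157006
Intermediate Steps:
P = -402 (P = 4 - 406 = -402)
P*(-390) + 226 = -402*(-390) + 226 = 156780 + 226 = 157006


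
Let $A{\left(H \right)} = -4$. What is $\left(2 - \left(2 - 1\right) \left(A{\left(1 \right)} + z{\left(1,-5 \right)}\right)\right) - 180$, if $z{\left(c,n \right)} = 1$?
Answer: $-175$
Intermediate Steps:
$\left(2 - \left(2 - 1\right) \left(A{\left(1 \right)} + z{\left(1,-5 \right)}\right)\right) - 180 = \left(2 - \left(2 - 1\right) \left(-4 + 1\right)\right) - 180 = \left(2 - \left(2 - 1\right) \left(-3\right)\right) - 180 = \left(2 - 1 \left(-3\right)\right) - 180 = \left(2 - -3\right) - 180 = \left(2 + 3\right) - 180 = 5 - 180 = -175$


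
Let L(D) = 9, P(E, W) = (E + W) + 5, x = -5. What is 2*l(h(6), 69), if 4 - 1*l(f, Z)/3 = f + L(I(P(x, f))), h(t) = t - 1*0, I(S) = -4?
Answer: -66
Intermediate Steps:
P(E, W) = 5 + E + W
h(t) = t (h(t) = t + 0 = t)
l(f, Z) = -15 - 3*f (l(f, Z) = 12 - 3*(f + 9) = 12 - 3*(9 + f) = 12 + (-27 - 3*f) = -15 - 3*f)
2*l(h(6), 69) = 2*(-15 - 3*6) = 2*(-15 - 18) = 2*(-33) = -66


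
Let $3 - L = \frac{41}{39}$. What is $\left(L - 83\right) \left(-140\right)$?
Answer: $\frac{442540}{39} \approx 11347.0$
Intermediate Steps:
$L = \frac{76}{39}$ ($L = 3 - \frac{41}{39} = \frac{76}{39} \approx 1.9487$)
$\left(L - 83\right) \left(-140\right) = \left(\frac{76}{39} - 83\right) \left(-140\right) = \left(- \frac{3161}{39}\right) \left(-140\right) = \frac{442540}{39}$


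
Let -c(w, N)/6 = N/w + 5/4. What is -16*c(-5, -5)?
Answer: 216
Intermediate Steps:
c(w, N) = -15/2 - 6*N/w (c(w, N) = -6*(N/w + 5/4) = -6*(5/4 + N/w) = -15/2 - 6*N/w)
-16*c(-5, -5) = -16*(-15/2 - 6*(-5)/(-5)) = -16*(-15/2 - 6*(-5)*(-⅕)) = -16*(-15/2 - 6) = -16*(-27/2) = 216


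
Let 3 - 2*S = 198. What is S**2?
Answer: 38025/4 ≈ 9506.3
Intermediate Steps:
S = -195/2 (S = 3/2 - 1/2*198 = 3/2 - 99 = -195/2 ≈ -97.500)
S**2 = (-195/2)**2 = 38025/4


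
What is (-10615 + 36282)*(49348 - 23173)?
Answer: 671833725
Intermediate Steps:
(-10615 + 36282)*(49348 - 23173) = 25667*26175 = 671833725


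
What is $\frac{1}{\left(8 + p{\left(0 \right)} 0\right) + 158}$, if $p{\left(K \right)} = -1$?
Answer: $\frac{1}{166} \approx 0.0060241$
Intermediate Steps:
$\frac{1}{\left(8 + p{\left(0 \right)} 0\right) + 158} = \frac{1}{\left(8 - 0\right) + 158} = \frac{1}{\left(8 + 0\right) + 158} = \frac{1}{8 + 158} = \frac{1}{166}$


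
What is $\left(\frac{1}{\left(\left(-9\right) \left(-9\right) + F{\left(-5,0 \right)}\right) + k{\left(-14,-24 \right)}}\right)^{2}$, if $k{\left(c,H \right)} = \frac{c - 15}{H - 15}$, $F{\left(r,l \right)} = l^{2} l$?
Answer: $\frac{1521}{10163344} \approx 0.00014966$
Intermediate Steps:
$F{\left(r,l \right)} = l^{3}$
$k{\left(c,H \right)} = \frac{-15 + c}{-15 + H}$
$\left(\frac{1}{\left(\left(-9\right) \left(-9\right) + F{\left(-5,0 \right)}\right) + k{\left(-14,-24 \right)}}\right)^{2} = \left(\frac{1}{\left(\left(-9\right) \left(-9\right) + 0^{3}\right) + \frac{-15 - 14}{-15 - 24}}\right)^{2} = \left(\frac{1}{\left(81 + 0\right) + \frac{1}{-39} \left(-29\right)}\right)^{2} = \left(\frac{1}{81 - - \frac{29}{39}}\right)^{2} = \left(\frac{1}{81 + \frac{29}{39}}\right)^{2} = \left(\frac{1}{\frac{3188}{39}}\right)^{2} = \left(\frac{39}{3188}\right)^{2} = \frac{1521}{10163344}$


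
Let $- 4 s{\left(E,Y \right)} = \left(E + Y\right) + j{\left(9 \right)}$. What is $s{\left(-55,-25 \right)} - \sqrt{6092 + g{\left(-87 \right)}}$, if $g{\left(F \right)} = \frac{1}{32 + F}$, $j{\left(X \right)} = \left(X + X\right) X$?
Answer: $- \frac{41}{2} - \frac{\sqrt{18428245}}{55} \approx -98.551$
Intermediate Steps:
$j{\left(X \right)} = 2 X^{2}$ ($j{\left(X \right)} = 2 X X = 2 X^{2}$)
$s{\left(E,Y \right)} = - \frac{81}{2} - \frac{E}{4} - \frac{Y}{4}$ ($s{\left(E,Y \right)} = - \frac{\left(E + Y\right) + 2 \cdot 9^{2}}{4} = - \frac{\left(E + Y\right) + 2 \cdot 81}{4} = - \frac{\left(E + Y\right) + 162}{4} = - \frac{162 + E + Y}{4} = - \frac{81}{2} - \frac{E}{4} - \frac{Y}{4}$)
$s{\left(-55,-25 \right)} - \sqrt{6092 + g{\left(-87 \right)}} = \left(- \frac{81}{2} - - \frac{55}{4} - - \frac{25}{4}\right) - \sqrt{6092 + \frac{1}{32 - 87}} = \left(- \frac{81}{2} + \frac{55}{4} + \frac{25}{4}\right) - \sqrt{6092 + \frac{1}{-55}} = - \frac{41}{2} - \sqrt{6092 - \frac{1}{55}} = - \frac{41}{2} - \sqrt{\frac{335059}{55}} = - \frac{41}{2} - \frac{\sqrt{18428245}}{55}$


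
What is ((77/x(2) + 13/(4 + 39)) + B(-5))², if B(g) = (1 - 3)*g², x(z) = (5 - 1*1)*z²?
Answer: 953636161/473344 ≈ 2014.7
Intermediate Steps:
x(z) = 4*z² (x(z) = (5 - 1)*z² = 4*z²)
B(g) = -2*g²
((77/x(2) + 13/(4 + 39)) + B(-5))² = ((77/((4*2²)) + 13/(4 + 39)) - 2*(-5)²)² = ((77/((4*4)) + 13/43) - 2*25)² = ((77/16 + 13*(1/43)) - 50)² = ((77*(1/16) + 13/43) - 50)² = ((77/16 + 13/43) - 50)² = (3519/688 - 50)² = (-30881/688)² = 953636161/473344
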